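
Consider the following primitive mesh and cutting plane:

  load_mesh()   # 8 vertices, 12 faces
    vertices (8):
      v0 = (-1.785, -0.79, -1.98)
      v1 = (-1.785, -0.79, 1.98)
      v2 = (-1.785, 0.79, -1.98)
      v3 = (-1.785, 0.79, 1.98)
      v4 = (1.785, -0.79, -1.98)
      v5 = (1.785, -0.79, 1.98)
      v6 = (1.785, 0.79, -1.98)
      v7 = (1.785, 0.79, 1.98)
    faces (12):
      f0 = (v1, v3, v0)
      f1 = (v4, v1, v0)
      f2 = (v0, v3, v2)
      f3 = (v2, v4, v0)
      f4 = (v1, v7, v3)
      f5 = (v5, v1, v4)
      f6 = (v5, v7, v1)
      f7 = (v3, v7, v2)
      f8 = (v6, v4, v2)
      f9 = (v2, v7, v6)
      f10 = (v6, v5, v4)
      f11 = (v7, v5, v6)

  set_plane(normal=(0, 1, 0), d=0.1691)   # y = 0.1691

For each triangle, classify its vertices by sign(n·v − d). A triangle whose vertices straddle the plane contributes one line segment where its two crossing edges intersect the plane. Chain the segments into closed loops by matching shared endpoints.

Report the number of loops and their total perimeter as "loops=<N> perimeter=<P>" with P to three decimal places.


Straddling triangles (8 of 12):
  (v1,v3,v0) [-+-] → (-1.785, 0.1691, 1.98)–(-1.785, 0.1691, 0.42382)  len=1.5562
  (v0,v3,v2) [-++] → (-1.785, 0.1691, 0.42382)–(-1.785, 0.1691, -1.98)  len=2.4038
  (v2,v4,v0) [+--] → (-0.38208, 0.1691, -1.98)–(-1.785, 0.1691, -1.98)  len=1.4029
  (v1,v7,v3) [-++] → (0.38208, 0.1691, 1.98)–(-1.785, 0.1691, 1.98)  len=2.1671
  (v5,v7,v1) [-+-] → (1.785, 0.1691, 1.98)–(0.38208, 0.1691, 1.98)  len=1.4029
  (v6,v4,v2) [+-+] → (1.785, 0.1691, -1.98)–(-0.38208, 0.1691, -1.98)  len=2.1671
  (v6,v5,v4) [+--] → (1.785, 0.1691, -0.42382)–(1.785, 0.1691, -1.98)  len=1.5562
  (v7,v5,v6) [+-+] → (1.785, 0.1691, 1.98)–(1.785, 0.1691, -0.42382)  len=2.4038

Chained into 1 loop(s):
  loop 1: 8 segments, perimeter = 15.0600
Total perimeter = 15.060

loops=1 perimeter=15.060


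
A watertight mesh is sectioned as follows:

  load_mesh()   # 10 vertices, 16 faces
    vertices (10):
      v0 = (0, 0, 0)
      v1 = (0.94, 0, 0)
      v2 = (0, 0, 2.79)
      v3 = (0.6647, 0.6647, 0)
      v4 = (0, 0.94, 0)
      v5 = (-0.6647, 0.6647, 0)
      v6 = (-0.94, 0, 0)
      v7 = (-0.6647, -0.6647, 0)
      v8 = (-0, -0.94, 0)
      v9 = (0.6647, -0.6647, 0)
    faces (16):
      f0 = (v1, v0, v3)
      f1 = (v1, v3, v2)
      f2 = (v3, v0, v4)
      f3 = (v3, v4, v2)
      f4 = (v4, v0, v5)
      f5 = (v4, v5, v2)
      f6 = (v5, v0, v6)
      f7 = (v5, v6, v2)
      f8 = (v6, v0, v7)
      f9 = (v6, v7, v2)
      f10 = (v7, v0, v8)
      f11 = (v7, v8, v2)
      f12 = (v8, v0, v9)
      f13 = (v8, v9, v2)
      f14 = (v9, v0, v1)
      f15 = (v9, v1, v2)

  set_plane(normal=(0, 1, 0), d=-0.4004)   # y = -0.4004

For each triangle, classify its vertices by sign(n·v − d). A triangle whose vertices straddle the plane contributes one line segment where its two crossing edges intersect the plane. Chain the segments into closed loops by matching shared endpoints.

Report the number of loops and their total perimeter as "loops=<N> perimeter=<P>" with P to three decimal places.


Straddling triangles (8 of 16):
  (v6,v0,v7) [++-] → (-0.4004, -0.4004, 0)–(-0.774166, -0.4004, 0)  len=0.3738
  (v6,v7,v2) [+-+] → (-0.774166, -0.4004, 0)–(-0.4004, -0.4004, 1.10937)  len=1.1706
  (v7,v0,v8) [-+-] → (-0.4004, -0.4004, 0)–(0, -0.4004, 0)  len=0.4004
  (v7,v8,v2) [--+] → (0, -0.4004, 1.60158)–(-0.4004, -0.4004, 1.10937)  len=0.6345
  (v8,v0,v9) [-+-] → (0, -0.4004, 0)–(0.4004, -0.4004, 0)  len=0.4004
  (v8,v9,v2) [--+] → (0.4004, -0.4004, 1.10937)–(0, -0.4004, 1.60158)  len=0.6345
  (v9,v0,v1) [-++] → (0.4004, -0.4004, 0)–(0.774166, -0.4004, 0)  len=0.3738
  (v9,v1,v2) [-++] → (0.774166, -0.4004, 0)–(0.4004, -0.4004, 1.10937)  len=1.1706

Chained into 1 loop(s):
  loop 1: 8 segments, perimeter = 5.1586
Total perimeter = 5.159

loops=1 perimeter=5.159


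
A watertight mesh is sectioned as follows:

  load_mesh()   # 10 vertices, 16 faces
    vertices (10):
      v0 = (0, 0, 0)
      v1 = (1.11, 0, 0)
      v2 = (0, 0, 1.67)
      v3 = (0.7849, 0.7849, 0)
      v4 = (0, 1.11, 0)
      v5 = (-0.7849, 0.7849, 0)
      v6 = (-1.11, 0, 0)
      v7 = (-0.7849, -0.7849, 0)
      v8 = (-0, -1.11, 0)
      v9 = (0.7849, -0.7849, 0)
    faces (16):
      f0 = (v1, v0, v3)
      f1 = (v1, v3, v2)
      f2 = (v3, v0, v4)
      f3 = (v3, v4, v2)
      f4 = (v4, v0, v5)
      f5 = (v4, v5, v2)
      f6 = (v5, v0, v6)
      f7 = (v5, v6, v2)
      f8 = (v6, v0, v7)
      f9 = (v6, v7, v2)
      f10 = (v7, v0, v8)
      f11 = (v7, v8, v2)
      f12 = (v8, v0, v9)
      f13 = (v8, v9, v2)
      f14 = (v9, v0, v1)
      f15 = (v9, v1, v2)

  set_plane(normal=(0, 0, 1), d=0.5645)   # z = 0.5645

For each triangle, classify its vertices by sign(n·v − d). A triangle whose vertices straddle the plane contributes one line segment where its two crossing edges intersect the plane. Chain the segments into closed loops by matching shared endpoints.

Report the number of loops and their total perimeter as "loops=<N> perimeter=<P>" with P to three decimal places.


loops=1 perimeter=4.499

Straddling triangles (8 of 16):
  (v1,v3,v2) [--+] → (0.519585, 0.519585, 0.5645)–(0.734793, 0, 0.5645)  len=0.5624
  (v3,v4,v2) [--+] → (0, 0.734793, 0.5645)–(0.519585, 0.519585, 0.5645)  len=0.5624
  (v4,v5,v2) [--+] → (-0.519585, 0.519585, 0.5645)–(0, 0.734793, 0.5645)  len=0.5624
  (v5,v6,v2) [--+] → (-0.734793, 0, 0.5645)–(-0.519585, 0.519585, 0.5645)  len=0.5624
  (v6,v7,v2) [--+] → (-0.519585, -0.519585, 0.5645)–(-0.734793, 0, 0.5645)  len=0.5624
  (v7,v8,v2) [--+] → (0, -0.734793, 0.5645)–(-0.519585, -0.519585, 0.5645)  len=0.5624
  (v8,v9,v2) [--+] → (0.519585, -0.519585, 0.5645)–(0, -0.734793, 0.5645)  len=0.5624
  (v9,v1,v2) [--+] → (0.734793, 0, 0.5645)–(0.519585, -0.519585, 0.5645)  len=0.5624

Chained into 1 loop(s):
  loop 1: 8 segments, perimeter = 4.4991
Total perimeter = 4.499


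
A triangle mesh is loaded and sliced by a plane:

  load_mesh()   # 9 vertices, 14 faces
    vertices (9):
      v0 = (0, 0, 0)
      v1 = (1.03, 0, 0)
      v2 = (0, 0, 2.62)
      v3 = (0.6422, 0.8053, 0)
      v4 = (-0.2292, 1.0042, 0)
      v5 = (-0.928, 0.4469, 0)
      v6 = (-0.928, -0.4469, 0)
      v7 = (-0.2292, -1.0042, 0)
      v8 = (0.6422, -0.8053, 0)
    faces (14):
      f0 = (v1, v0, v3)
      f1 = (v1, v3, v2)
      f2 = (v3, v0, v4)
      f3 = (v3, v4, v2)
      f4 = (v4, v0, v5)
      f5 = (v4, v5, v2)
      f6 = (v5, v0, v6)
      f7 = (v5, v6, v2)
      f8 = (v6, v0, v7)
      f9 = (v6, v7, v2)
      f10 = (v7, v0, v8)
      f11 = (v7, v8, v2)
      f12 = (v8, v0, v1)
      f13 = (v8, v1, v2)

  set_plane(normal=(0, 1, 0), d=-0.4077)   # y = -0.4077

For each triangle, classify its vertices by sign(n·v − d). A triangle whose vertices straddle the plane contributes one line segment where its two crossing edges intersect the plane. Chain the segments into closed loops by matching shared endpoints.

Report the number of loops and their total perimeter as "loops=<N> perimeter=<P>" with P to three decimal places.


Straddling triangles (8 of 14):
  (v5,v0,v6) [++-] → (-0.8466, -0.4077, 0)–(-0.928, -0.4077, 0)  len=0.0814
  (v5,v6,v2) [+-+] → (-0.928, -0.4077, 0)–(-0.8466, -0.4077, 0.229814)  len=0.2438
  (v6,v0,v7) [-+-] → (-0.8466, -0.4077, 0)–(-0.093054, -0.4077, 0)  len=0.7535
  (v6,v7,v2) [--+] → (-0.093054, -0.4077, 1.55629)–(-0.8466, -0.4077, 0.229814)  len=1.5256
  (v7,v0,v8) [-+-] → (-0.093054, -0.4077, 0)–(0.325127, -0.4077, 0)  len=0.4182
  (v7,v8,v2) [--+] → (0.325127, -0.4077, 1.29357)–(-0.093054, -0.4077, 1.55629)  len=0.4939
  (v8,v0,v1) [-++] → (0.325127, -0.4077, 0)–(0.833668, -0.4077, 0)  len=0.5085
  (v8,v1,v2) [-++] → (0.833668, -0.4077, 0)–(0.325127, -0.4077, 1.29357)  len=1.3899

Chained into 1 loop(s):
  loop 1: 8 segments, perimeter = 5.4149
Total perimeter = 5.415

loops=1 perimeter=5.415


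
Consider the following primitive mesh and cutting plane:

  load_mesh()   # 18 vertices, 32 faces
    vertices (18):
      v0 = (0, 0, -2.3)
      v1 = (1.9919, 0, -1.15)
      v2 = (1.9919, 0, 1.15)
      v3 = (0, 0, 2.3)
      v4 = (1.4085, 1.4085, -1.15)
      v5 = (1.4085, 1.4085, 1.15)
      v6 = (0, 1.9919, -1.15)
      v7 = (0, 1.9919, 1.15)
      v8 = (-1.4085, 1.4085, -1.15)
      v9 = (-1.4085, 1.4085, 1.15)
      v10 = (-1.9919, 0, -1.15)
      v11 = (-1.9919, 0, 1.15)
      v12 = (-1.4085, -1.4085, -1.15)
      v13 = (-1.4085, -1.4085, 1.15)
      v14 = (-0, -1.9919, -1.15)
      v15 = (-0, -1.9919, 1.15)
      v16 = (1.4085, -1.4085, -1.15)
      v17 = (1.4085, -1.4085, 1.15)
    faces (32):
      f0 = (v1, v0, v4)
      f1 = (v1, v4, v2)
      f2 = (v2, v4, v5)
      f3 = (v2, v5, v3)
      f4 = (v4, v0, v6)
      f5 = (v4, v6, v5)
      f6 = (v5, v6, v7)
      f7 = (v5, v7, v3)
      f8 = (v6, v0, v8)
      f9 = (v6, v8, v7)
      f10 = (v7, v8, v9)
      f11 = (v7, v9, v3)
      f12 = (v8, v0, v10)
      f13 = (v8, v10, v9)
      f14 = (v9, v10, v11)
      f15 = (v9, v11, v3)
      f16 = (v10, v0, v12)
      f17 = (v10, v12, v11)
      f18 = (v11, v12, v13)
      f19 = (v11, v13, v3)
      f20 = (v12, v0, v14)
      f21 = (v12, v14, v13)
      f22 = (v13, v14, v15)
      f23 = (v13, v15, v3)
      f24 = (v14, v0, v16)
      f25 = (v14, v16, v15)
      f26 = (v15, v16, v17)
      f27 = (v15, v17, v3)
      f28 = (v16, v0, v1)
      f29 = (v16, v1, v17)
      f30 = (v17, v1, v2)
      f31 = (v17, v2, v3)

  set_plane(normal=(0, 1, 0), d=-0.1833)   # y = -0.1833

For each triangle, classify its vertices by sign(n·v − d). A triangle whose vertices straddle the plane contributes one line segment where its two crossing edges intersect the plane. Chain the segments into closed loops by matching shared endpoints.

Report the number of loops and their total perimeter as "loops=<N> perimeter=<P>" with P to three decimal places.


loops=1 perimeter=13.357

Straddling triangles (12 of 32):
  (v10,v0,v12) [++-] → (-0.1833, -0.1833, -2.15034)–(-1.91598, -0.1833, -1.15)  len=2.0007
  (v10,v12,v11) [+-+] → (-1.91598, -0.1833, -1.15)–(-1.91598, -0.1833, 0.850682)  len=2.0007
  (v11,v12,v13) [+--] → (-1.91598, -0.1833, 0.850682)–(-1.91598, -0.1833, 1.15)  len=0.2993
  (v11,v13,v3) [+-+] → (-1.91598, -0.1833, 1.15)–(-0.1833, -0.1833, 2.15034)  len=2.0007
  (v12,v0,v14) [-+-] → (-0.1833, -0.1833, -2.15034)–(0, -0.1833, -2.19417)  len=0.1885
  (v13,v15,v3) [--+] → (0, -0.1833, 2.19417)–(-0.1833, -0.1833, 2.15034)  len=0.1885
  (v14,v0,v16) [-+-] → (0, -0.1833, -2.19417)–(0.1833, -0.1833, -2.15034)  len=0.1885
  (v15,v17,v3) [--+] → (0.1833, -0.1833, 2.15034)–(0, -0.1833, 2.19417)  len=0.1885
  (v16,v0,v1) [-++] → (0.1833, -0.1833, -2.15034)–(1.91598, -0.1833, -1.15)  len=2.0007
  (v16,v1,v17) [-+-] → (1.91598, -0.1833, -1.15)–(1.91598, -0.1833, -0.850682)  len=0.2993
  (v17,v1,v2) [-++] → (1.91598, -0.1833, -0.850682)–(1.91598, -0.1833, 1.15)  len=2.0007
  (v17,v2,v3) [-++] → (1.91598, -0.1833, 1.15)–(0.1833, -0.1833, 2.15034)  len=2.0007

Chained into 1 loop(s):
  loop 1: 12 segments, perimeter = 13.3567
Total perimeter = 13.357


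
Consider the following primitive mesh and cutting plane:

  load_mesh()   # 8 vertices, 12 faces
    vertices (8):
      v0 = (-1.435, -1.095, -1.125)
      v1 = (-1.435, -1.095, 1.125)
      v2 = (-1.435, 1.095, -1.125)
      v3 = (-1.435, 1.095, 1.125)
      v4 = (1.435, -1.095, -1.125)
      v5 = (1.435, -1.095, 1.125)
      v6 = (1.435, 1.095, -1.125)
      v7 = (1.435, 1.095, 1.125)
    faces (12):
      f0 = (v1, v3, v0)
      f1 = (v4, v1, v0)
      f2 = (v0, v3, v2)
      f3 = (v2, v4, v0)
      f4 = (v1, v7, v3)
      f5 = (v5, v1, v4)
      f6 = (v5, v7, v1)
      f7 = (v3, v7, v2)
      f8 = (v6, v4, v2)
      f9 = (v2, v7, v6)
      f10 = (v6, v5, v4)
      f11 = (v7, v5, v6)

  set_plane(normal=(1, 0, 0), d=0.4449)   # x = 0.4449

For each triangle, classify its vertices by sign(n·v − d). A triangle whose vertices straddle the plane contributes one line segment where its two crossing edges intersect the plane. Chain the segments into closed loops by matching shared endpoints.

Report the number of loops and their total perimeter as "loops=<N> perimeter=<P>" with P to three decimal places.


loops=1 perimeter=8.880

Straddling triangles (8 of 12):
  (v4,v1,v0) [+--] → (0.4449, -1.095, -0.348789)–(0.4449, -1.095, -1.125)  len=0.7762
  (v2,v4,v0) [-+-] → (0.4449, -0.339488, -1.125)–(0.4449, -1.095, -1.125)  len=0.7555
  (v1,v7,v3) [-+-] → (0.4449, 0.339488, 1.125)–(0.4449, 1.095, 1.125)  len=0.7555
  (v5,v1,v4) [+-+] → (0.4449, -1.095, 1.125)–(0.4449, -1.095, -0.348789)  len=1.4738
  (v5,v7,v1) [++-] → (0.4449, 0.339488, 1.125)–(0.4449, -1.095, 1.125)  len=1.4345
  (v3,v7,v2) [-+-] → (0.4449, 1.095, 1.125)–(0.4449, 1.095, 0.348789)  len=0.7762
  (v6,v4,v2) [++-] → (0.4449, -0.339488, -1.125)–(0.4449, 1.095, -1.125)  len=1.4345
  (v2,v7,v6) [-++] → (0.4449, 1.095, 0.348789)–(0.4449, 1.095, -1.125)  len=1.4738

Chained into 1 loop(s):
  loop 1: 8 segments, perimeter = 8.8800
Total perimeter = 8.880


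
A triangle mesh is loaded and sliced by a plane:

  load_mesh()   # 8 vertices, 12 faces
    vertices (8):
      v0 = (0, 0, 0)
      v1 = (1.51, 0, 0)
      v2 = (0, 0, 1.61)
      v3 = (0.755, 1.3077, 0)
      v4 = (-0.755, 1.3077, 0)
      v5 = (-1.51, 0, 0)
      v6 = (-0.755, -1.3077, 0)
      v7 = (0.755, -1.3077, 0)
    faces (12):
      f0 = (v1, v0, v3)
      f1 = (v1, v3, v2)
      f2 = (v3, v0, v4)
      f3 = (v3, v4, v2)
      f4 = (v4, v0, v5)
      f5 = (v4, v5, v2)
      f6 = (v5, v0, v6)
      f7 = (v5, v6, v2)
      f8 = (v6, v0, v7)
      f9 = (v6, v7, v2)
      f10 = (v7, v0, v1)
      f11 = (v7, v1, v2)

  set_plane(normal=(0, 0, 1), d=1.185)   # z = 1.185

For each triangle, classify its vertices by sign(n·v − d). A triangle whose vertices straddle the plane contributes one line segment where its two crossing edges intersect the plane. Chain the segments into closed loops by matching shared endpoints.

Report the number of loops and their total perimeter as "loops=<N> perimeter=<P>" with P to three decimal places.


loops=1 perimeter=2.392

Straddling triangles (6 of 12):
  (v1,v3,v2) [--+] → (0.199301, 0.3452, 1.185)–(0.398602, 0, 1.185)  len=0.3986
  (v3,v4,v2) [--+] → (-0.199301, 0.3452, 1.185)–(0.199301, 0.3452, 1.185)  len=0.3986
  (v4,v5,v2) [--+] → (-0.398602, 0, 1.185)–(-0.199301, 0.3452, 1.185)  len=0.3986
  (v5,v6,v2) [--+] → (-0.199301, -0.3452, 1.185)–(-0.398602, 0, 1.185)  len=0.3986
  (v6,v7,v2) [--+] → (0.199301, -0.3452, 1.185)–(-0.199301, -0.3452, 1.185)  len=0.3986
  (v7,v1,v2) [--+] → (0.398602, 0, 1.185)–(0.199301, -0.3452, 1.185)  len=0.3986

Chained into 1 loop(s):
  loop 1: 6 segments, perimeter = 2.3916
Total perimeter = 2.392


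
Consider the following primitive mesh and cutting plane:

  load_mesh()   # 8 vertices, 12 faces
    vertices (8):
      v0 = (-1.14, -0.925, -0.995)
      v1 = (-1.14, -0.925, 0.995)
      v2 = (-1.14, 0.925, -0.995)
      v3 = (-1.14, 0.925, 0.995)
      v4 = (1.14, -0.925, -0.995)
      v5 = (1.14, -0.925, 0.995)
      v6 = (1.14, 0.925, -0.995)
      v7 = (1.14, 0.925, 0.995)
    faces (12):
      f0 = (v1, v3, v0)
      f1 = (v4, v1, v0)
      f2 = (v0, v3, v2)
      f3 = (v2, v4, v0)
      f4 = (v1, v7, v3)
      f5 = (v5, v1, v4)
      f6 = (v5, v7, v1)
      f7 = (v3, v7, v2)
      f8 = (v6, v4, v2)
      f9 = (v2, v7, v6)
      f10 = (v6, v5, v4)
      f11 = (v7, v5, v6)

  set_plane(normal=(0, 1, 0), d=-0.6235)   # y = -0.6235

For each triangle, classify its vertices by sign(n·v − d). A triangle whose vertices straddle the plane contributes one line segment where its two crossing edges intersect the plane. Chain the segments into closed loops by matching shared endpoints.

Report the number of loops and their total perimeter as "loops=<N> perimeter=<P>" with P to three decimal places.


loops=1 perimeter=8.540

Straddling triangles (8 of 12):
  (v1,v3,v0) [-+-] → (-1.14, -0.6235, 0.995)–(-1.14, -0.6235, -0.670684)  len=1.6657
  (v0,v3,v2) [-++] → (-1.14, -0.6235, -0.670684)–(-1.14, -0.6235, -0.995)  len=0.3243
  (v2,v4,v0) [+--] → (0.768422, -0.6235, -0.995)–(-1.14, -0.6235, -0.995)  len=1.9084
  (v1,v7,v3) [-++] → (-0.768422, -0.6235, 0.995)–(-1.14, -0.6235, 0.995)  len=0.3716
  (v5,v7,v1) [-+-] → (1.14, -0.6235, 0.995)–(-0.768422, -0.6235, 0.995)  len=1.9084
  (v6,v4,v2) [+-+] → (1.14, -0.6235, -0.995)–(0.768422, -0.6235, -0.995)  len=0.3716
  (v6,v5,v4) [+--] → (1.14, -0.6235, 0.670684)–(1.14, -0.6235, -0.995)  len=1.6657
  (v7,v5,v6) [+-+] → (1.14, -0.6235, 0.995)–(1.14, -0.6235, 0.670684)  len=0.3243

Chained into 1 loop(s):
  loop 1: 8 segments, perimeter = 8.5400
Total perimeter = 8.540


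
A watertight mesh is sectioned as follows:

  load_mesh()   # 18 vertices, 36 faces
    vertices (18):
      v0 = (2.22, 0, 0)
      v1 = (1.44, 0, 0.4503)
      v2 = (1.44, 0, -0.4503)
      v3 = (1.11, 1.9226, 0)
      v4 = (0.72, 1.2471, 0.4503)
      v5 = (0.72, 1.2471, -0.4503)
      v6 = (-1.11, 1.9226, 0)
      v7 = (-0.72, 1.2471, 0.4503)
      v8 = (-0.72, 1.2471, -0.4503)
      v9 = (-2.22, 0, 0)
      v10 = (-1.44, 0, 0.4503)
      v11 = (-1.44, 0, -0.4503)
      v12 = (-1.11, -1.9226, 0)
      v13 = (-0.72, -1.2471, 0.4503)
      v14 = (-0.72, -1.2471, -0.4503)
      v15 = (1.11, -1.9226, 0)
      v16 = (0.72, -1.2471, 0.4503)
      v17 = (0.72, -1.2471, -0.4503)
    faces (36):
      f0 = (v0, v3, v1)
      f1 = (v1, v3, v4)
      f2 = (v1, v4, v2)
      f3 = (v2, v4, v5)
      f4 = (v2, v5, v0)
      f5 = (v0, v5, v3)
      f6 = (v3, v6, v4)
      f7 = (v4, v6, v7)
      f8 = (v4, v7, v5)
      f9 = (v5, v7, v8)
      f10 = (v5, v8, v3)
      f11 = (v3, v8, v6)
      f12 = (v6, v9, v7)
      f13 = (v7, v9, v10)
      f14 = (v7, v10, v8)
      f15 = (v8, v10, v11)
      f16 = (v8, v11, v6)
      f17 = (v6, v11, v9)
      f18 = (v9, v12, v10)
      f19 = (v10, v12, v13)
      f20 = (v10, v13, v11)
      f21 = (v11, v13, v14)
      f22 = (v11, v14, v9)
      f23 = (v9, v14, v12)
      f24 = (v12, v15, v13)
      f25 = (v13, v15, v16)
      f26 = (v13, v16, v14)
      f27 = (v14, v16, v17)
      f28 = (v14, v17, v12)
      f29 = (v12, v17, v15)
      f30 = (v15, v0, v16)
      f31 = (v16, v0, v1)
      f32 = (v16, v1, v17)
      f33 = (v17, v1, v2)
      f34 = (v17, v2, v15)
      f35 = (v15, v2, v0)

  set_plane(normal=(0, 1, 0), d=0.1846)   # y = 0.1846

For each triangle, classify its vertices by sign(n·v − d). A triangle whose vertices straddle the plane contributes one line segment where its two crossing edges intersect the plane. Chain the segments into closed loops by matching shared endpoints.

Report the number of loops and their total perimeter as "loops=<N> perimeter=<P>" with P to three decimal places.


loops=2 perimeter=5.404

Straddling triangles (12 of 36):
  (v0,v3,v1) [-+-] → (2.11342, 0.1846, 0)–(1.40831, 0.1846, 0.407064)  len=0.8142
  (v1,v3,v4) [-++] → (1.40831, 0.1846, 0.407064)–(1.33342, 0.1846, 0.4503)  len=0.0865
  (v1,v4,v2) [-+-] → (1.33342, 0.1846, 0.4503)–(1.33342, 0.1846, -0.31699)  len=0.7673
  (v2,v4,v5) [-++] → (1.33342, 0.1846, -0.31699)–(1.33342, 0.1846, -0.4503)  len=0.1333
  (v2,v5,v0) [-+-] → (1.33342, 0.1846, -0.4503)–(1.99796, 0.1846, -0.0666549)  len=0.7673
  (v0,v5,v3) [-++] → (1.99796, 0.1846, -0.0666549)–(2.11342, 0.1846, 0)  len=0.1333
  (v6,v9,v7) [+-+] → (-2.11342, 0.1846, 0)–(-1.99796, 0.1846, 0.0666549)  len=0.1333
  (v7,v9,v10) [+--] → (-1.99796, 0.1846, 0.0666549)–(-1.33342, 0.1846, 0.4503)  len=0.7673
  (v7,v10,v8) [+-+] → (-1.33342, 0.1846, 0.4503)–(-1.33342, 0.1846, 0.31699)  len=0.1333
  (v8,v10,v11) [+--] → (-1.33342, 0.1846, 0.31699)–(-1.33342, 0.1846, -0.4503)  len=0.7673
  (v8,v11,v6) [+-+] → (-1.33342, 0.1846, -0.4503)–(-1.40831, 0.1846, -0.407064)  len=0.0865
  (v6,v11,v9) [+--] → (-1.40831, 0.1846, -0.407064)–(-2.11342, 0.1846, 0)  len=0.8142

Chained into 2 loop(s):
  loop 1: 6 segments, perimeter = 2.7019
  loop 2: 6 segments, perimeter = 2.7019
Total perimeter = 5.404


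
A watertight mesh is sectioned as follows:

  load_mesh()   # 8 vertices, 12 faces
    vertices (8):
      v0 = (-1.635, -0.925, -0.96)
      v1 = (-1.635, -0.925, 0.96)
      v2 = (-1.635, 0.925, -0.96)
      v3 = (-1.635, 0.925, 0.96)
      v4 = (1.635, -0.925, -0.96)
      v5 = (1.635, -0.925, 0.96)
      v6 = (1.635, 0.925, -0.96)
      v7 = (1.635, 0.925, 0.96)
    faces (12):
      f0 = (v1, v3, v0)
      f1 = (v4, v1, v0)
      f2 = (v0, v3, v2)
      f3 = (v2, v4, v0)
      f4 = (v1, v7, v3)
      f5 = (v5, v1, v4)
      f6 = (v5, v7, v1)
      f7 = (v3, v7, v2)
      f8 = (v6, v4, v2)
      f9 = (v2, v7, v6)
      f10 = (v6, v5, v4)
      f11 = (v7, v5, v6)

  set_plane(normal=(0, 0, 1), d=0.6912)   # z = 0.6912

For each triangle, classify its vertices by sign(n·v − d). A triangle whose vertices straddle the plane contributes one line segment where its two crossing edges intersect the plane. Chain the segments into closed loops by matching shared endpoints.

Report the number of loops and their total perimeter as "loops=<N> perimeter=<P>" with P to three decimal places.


Straddling triangles (8 of 12):
  (v1,v3,v0) [++-] → (-1.635, 0.666, 0.6912)–(-1.635, -0.925, 0.6912)  len=1.5910
  (v4,v1,v0) [-+-] → (-1.1772, -0.925, 0.6912)–(-1.635, -0.925, 0.6912)  len=0.4578
  (v0,v3,v2) [-+-] → (-1.635, 0.666, 0.6912)–(-1.635, 0.925, 0.6912)  len=0.2590
  (v5,v1,v4) [++-] → (-1.1772, -0.925, 0.6912)–(1.635, -0.925, 0.6912)  len=2.8122
  (v3,v7,v2) [++-] → (1.1772, 0.925, 0.6912)–(-1.635, 0.925, 0.6912)  len=2.8122
  (v2,v7,v6) [-+-] → (1.1772, 0.925, 0.6912)–(1.635, 0.925, 0.6912)  len=0.4578
  (v6,v5,v4) [-+-] → (1.635, -0.666, 0.6912)–(1.635, -0.925, 0.6912)  len=0.2590
  (v7,v5,v6) [++-] → (1.635, -0.666, 0.6912)–(1.635, 0.925, 0.6912)  len=1.5910

Chained into 1 loop(s):
  loop 1: 8 segments, perimeter = 10.2400
Total perimeter = 10.240

loops=1 perimeter=10.240


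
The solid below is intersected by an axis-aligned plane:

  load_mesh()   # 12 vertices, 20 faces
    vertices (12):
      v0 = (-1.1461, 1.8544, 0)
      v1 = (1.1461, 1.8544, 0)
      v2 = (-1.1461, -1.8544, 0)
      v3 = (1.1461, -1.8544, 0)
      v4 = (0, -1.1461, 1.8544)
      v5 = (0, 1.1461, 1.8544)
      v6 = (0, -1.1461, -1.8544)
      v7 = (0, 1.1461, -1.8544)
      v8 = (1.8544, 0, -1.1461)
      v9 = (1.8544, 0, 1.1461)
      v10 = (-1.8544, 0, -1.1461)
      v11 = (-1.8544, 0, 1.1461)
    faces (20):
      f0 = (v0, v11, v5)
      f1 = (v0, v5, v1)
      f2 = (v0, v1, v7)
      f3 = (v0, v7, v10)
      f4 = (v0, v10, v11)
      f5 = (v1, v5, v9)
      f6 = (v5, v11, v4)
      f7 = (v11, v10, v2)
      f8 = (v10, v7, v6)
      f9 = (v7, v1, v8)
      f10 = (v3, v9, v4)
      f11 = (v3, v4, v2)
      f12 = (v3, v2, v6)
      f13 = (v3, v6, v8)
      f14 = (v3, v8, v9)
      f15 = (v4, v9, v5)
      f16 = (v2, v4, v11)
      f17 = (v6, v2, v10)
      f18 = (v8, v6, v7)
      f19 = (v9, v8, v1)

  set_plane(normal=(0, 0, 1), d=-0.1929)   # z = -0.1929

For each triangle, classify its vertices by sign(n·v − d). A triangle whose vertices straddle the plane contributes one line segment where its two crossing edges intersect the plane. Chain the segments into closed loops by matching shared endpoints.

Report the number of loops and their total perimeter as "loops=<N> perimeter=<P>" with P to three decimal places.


loops=1 perimeter=12.060

Straddling triangles (10 of 20):
  (v0,v1,v7) [++-] → (1.02688, 1.78072, -0.1929)–(-1.02688, 1.78072, -0.1929)  len=2.0538
  (v0,v7,v10) [+--] → (-1.02688, 1.78072, -0.1929)–(-1.26531, 1.54229, -0.1929)  len=0.3372
  (v0,v10,v11) [+-+] → (-1.26531, 1.54229, -0.1929)–(-1.8544, 0, -0.1929)  len=1.6510
  (v11,v10,v2) [+-+] → (-1.8544, 0, -0.1929)–(-1.26531, -1.54229, -0.1929)  len=1.6510
  (v7,v1,v8) [-+-] → (1.02688, 1.78072, -0.1929)–(1.26531, 1.54229, -0.1929)  len=0.3372
  (v3,v2,v6) [++-] → (-1.02688, -1.78072, -0.1929)–(1.02688, -1.78072, -0.1929)  len=2.0538
  (v3,v6,v8) [+--] → (1.02688, -1.78072, -0.1929)–(1.26531, -1.54229, -0.1929)  len=0.3372
  (v3,v8,v9) [+-+] → (1.26531, -1.54229, -0.1929)–(1.8544, 0, -0.1929)  len=1.6510
  (v6,v2,v10) [-+-] → (-1.02688, -1.78072, -0.1929)–(-1.26531, -1.54229, -0.1929)  len=0.3372
  (v9,v8,v1) [+-+] → (1.8544, 0, -0.1929)–(1.26531, 1.54229, -0.1929)  len=1.6510

Chained into 1 loop(s):
  loop 1: 10 segments, perimeter = 12.0601
Total perimeter = 12.060


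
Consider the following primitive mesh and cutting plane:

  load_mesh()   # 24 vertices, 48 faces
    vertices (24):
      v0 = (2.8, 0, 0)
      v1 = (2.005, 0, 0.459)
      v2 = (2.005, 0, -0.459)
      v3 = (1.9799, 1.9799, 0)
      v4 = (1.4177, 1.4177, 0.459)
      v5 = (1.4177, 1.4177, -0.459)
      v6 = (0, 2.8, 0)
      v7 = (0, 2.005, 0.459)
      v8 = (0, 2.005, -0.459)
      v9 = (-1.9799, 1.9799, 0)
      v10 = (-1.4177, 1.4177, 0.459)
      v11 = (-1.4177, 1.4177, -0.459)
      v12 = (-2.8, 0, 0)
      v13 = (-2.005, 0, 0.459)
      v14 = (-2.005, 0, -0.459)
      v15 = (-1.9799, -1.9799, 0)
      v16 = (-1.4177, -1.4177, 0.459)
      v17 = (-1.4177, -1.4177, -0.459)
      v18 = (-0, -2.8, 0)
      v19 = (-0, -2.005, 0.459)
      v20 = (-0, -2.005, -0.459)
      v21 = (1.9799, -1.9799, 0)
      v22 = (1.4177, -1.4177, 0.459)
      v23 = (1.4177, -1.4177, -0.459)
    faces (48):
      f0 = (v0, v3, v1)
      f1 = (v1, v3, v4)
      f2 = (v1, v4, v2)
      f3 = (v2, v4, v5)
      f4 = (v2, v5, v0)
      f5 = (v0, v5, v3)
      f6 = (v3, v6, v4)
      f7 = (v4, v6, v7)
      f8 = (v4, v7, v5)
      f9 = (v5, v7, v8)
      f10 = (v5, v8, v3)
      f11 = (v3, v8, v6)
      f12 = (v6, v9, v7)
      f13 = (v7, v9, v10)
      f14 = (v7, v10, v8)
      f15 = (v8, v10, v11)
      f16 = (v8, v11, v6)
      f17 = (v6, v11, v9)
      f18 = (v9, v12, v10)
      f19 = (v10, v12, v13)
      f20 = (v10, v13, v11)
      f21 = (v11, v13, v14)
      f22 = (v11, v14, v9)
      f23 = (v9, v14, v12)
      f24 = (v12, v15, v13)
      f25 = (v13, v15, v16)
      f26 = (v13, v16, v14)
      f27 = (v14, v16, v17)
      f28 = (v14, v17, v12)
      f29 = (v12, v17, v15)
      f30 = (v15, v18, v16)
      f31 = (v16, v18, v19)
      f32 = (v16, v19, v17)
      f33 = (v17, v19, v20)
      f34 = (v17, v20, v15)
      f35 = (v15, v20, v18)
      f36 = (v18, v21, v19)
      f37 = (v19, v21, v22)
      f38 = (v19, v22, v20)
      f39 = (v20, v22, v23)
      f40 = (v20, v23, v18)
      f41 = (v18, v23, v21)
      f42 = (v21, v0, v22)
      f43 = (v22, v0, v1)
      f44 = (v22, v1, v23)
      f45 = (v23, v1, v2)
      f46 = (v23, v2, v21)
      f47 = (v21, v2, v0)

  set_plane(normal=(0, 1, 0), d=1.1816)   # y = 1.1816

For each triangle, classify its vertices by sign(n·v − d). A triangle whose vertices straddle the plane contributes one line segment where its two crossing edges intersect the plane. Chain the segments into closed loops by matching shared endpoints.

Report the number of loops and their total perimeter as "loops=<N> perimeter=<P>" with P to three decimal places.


Straddling triangles (12 of 48):
  (v0,v3,v1) [-+-] → (2.31057, 1.1816, 0)–(1.99002, 1.1816, 0.18507)  len=0.3701
  (v1,v3,v4) [-++] → (1.99002, 1.1816, 0.18507)–(1.51551, 1.1816, 0.459)  len=0.5479
  (v1,v4,v2) [-+-] → (1.51551, 1.1816, 0.459)–(1.51551, 1.1816, 0.306119)  len=0.1529
  (v2,v4,v5) [-++] → (1.51551, 1.1816, 0.306119)–(1.51551, 1.1816, -0.459)  len=0.7651
  (v2,v5,v0) [-+-] → (1.51551, 1.1816, -0.459)–(1.6479, 1.1816, -0.382559)  len=0.1529
  (v0,v5,v3) [-++] → (1.6479, 1.1816, -0.382559)–(2.31057, 1.1816, 0)  len=0.7652
  (v9,v12,v10) [+-+] → (-2.31057, 1.1816, 0)–(-1.6479, 1.1816, 0.382559)  len=0.7652
  (v10,v12,v13) [+--] → (-1.6479, 1.1816, 0.382559)–(-1.51551, 1.1816, 0.459)  len=0.1529
  (v10,v13,v11) [+-+] → (-1.51551, 1.1816, 0.459)–(-1.51551, 1.1816, -0.306119)  len=0.7651
  (v11,v13,v14) [+--] → (-1.51551, 1.1816, -0.306119)–(-1.51551, 1.1816, -0.459)  len=0.1529
  (v11,v14,v9) [+-+] → (-1.51551, 1.1816, -0.459)–(-1.99002, 1.1816, -0.18507)  len=0.5479
  (v9,v14,v12) [+--] → (-1.99002, 1.1816, -0.18507)–(-2.31057, 1.1816, 0)  len=0.3701

Chained into 2 loop(s):
  loop 1: 6 segments, perimeter = 2.7541
  loop 2: 6 segments, perimeter = 2.7541
Total perimeter = 5.508

loops=2 perimeter=5.508


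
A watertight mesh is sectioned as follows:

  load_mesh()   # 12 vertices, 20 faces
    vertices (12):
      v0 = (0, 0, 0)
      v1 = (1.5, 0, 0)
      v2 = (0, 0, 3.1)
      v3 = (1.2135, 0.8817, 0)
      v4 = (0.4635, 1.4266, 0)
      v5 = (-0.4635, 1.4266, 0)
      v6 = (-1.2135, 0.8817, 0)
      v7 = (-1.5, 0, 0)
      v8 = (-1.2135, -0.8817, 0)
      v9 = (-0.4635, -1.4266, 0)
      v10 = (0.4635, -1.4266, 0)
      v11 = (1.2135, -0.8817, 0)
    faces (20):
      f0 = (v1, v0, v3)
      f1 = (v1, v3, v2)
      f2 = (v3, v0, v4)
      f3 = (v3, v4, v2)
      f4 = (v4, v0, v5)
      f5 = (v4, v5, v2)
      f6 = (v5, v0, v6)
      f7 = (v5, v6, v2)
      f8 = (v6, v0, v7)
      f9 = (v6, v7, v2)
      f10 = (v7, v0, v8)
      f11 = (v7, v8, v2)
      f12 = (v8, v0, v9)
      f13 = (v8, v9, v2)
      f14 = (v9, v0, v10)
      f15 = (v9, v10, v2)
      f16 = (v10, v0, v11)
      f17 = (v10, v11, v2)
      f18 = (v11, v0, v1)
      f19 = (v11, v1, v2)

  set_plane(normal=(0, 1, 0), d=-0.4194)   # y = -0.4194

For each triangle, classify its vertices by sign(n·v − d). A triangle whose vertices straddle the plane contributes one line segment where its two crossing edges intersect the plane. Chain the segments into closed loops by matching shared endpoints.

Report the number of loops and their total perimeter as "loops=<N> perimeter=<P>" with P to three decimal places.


loops=1 perimeter=8.042

Straddling triangles (10 of 20):
  (v7,v0,v8) [++-] → (-0.577228, -0.4194, 0)–(-1.36372, -0.4194, 0)  len=0.7865
  (v7,v8,v2) [+-+] → (-1.36372, -0.4194, 0)–(-0.577228, -0.4194, 1.62542)  len=1.8057
  (v8,v0,v9) [-+-] → (-0.577228, -0.4194, 0)–(-0.136262, -0.4194, 0)  len=0.4410
  (v8,v9,v2) [--+] → (-0.136262, -0.4194, 2.18864)–(-0.577228, -0.4194, 1.62542)  len=0.7153
  (v9,v0,v10) [-+-] → (-0.136262, -0.4194, 0)–(0.136262, -0.4194, 0)  len=0.2725
  (v9,v10,v2) [--+] → (0.136262, -0.4194, 2.18864)–(-0.136262, -0.4194, 2.18864)  len=0.2725
  (v10,v0,v11) [-+-] → (0.136262, -0.4194, 0)–(0.577228, -0.4194, 0)  len=0.4410
  (v10,v11,v2) [--+] → (0.577228, -0.4194, 1.62542)–(0.136262, -0.4194, 2.18864)  len=0.7153
  (v11,v0,v1) [-++] → (0.577228, -0.4194, 0)–(1.36372, -0.4194, 0)  len=0.7865
  (v11,v1,v2) [-++] → (1.36372, -0.4194, 0)–(0.577228, -0.4194, 1.62542)  len=1.8057

Chained into 1 loop(s):
  loop 1: 10 segments, perimeter = 8.0420
Total perimeter = 8.042


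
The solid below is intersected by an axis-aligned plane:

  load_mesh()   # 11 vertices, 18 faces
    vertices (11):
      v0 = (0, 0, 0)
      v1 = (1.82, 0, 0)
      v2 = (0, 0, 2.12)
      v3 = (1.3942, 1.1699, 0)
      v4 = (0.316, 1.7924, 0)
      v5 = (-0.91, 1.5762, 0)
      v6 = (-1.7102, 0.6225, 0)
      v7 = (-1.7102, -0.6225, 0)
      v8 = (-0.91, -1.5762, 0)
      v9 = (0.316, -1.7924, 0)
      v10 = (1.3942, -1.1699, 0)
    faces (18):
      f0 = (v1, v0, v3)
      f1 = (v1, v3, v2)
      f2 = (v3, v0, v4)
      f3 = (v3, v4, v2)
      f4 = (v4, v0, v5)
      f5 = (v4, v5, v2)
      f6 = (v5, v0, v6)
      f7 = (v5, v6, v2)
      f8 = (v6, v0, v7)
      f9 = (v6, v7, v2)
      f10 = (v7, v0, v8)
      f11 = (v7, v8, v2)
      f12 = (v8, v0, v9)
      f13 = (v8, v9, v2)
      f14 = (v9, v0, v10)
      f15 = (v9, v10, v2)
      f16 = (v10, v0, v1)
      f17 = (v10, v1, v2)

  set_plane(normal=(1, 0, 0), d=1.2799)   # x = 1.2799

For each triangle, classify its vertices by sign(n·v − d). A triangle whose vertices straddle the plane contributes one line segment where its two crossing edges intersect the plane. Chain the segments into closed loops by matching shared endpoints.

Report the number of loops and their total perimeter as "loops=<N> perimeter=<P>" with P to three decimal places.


Straddling triangles (8 of 18):
  (v1,v0,v3) [+-+] → (1.2799, 0, 0)–(1.2799, 1.07399, 0)  len=1.0740
  (v1,v3,v2) [++-] → (1.2799, 1.07399, 0.173803)–(1.2799, 0, 0.629127)  len=1.1665
  (v3,v0,v4) [+--] → (1.2799, 1.07399, 0)–(1.2799, 1.23589, 0)  len=0.1619
  (v3,v4,v2) [+--] → (1.2799, 1.23589, 0)–(1.2799, 1.07399, 0.173803)  len=0.2375
  (v9,v0,v10) [--+] → (1.2799, -1.07399, 0)–(1.2799, -1.23589, 0)  len=0.1619
  (v9,v10,v2) [-+-] → (1.2799, -1.23589, 0)–(1.2799, -1.07399, 0.173803)  len=0.2375
  (v10,v0,v1) [+-+] → (1.2799, -1.07399, 0)–(1.2799, 0, 0)  len=1.0740
  (v10,v1,v2) [++-] → (1.2799, 0, 0.629127)–(1.2799, -1.07399, 0.173803)  len=1.1665

Chained into 1 loop(s):
  loop 1: 8 segments, perimeter = 5.2799
Total perimeter = 5.280

loops=1 perimeter=5.280


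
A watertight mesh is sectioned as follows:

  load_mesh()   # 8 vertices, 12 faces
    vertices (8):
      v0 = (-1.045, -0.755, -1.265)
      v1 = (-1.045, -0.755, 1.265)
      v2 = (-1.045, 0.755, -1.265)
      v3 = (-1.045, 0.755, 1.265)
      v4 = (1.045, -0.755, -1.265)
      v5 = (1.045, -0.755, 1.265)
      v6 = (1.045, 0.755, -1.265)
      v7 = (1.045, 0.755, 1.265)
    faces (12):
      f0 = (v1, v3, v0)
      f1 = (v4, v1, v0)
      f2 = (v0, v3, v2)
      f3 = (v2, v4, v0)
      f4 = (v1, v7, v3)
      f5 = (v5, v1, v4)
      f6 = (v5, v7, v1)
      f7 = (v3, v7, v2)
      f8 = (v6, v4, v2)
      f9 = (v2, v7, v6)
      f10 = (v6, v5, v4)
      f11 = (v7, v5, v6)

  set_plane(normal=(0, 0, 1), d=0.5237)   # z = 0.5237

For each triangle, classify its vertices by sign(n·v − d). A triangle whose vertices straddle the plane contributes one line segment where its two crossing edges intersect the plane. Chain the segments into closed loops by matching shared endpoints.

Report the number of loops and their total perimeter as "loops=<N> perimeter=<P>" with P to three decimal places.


loops=1 perimeter=7.200

Straddling triangles (8 of 12):
  (v1,v3,v0) [++-] → (-1.045, 0.312564, 0.5237)–(-1.045, -0.755, 0.5237)  len=1.0676
  (v4,v1,v0) [-+-] → (-0.432622, -0.755, 0.5237)–(-1.045, -0.755, 0.5237)  len=0.6124
  (v0,v3,v2) [-+-] → (-1.045, 0.312564, 0.5237)–(-1.045, 0.755, 0.5237)  len=0.4424
  (v5,v1,v4) [++-] → (-0.432622, -0.755, 0.5237)–(1.045, -0.755, 0.5237)  len=1.4776
  (v3,v7,v2) [++-] → (0.432622, 0.755, 0.5237)–(-1.045, 0.755, 0.5237)  len=1.4776
  (v2,v7,v6) [-+-] → (0.432622, 0.755, 0.5237)–(1.045, 0.755, 0.5237)  len=0.6124
  (v6,v5,v4) [-+-] → (1.045, -0.312564, 0.5237)–(1.045, -0.755, 0.5237)  len=0.4424
  (v7,v5,v6) [++-] → (1.045, -0.312564, 0.5237)–(1.045, 0.755, 0.5237)  len=1.0676

Chained into 1 loop(s):
  loop 1: 8 segments, perimeter = 7.2000
Total perimeter = 7.200


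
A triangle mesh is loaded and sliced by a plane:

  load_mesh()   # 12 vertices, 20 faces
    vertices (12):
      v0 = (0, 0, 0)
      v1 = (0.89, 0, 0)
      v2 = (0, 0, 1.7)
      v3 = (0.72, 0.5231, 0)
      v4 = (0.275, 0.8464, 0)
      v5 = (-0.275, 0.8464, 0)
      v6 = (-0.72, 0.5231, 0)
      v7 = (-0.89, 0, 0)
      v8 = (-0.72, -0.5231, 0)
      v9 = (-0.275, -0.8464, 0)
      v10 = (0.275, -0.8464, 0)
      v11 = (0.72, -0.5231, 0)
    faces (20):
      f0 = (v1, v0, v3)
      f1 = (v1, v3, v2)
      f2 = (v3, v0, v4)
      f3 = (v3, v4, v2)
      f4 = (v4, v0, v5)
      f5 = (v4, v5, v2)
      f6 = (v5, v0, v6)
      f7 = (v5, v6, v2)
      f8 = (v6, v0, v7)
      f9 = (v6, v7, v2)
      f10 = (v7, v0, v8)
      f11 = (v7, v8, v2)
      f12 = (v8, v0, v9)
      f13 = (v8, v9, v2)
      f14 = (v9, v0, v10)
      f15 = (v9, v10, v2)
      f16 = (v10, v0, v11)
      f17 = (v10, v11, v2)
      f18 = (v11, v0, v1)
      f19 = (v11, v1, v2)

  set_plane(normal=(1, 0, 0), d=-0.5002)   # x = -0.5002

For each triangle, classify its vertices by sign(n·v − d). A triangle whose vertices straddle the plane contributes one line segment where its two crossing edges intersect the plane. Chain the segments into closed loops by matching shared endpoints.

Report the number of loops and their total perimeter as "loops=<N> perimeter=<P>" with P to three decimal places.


loops=1 perimeter=3.440

Straddling triangles (8 of 20):
  (v5,v0,v6) [++-] → (-0.5002, 0.363409, 0)–(-0.5002, 0.682788, 0)  len=0.3194
  (v5,v6,v2) [+-+] → (-0.5002, 0.682788, 0)–(-0.5002, 0.363409, 0.518972)  len=0.6094
  (v6,v0,v7) [-+-] → (-0.5002, 0.363409, 0)–(-0.5002, 0, 0)  len=0.3634
  (v6,v7,v2) [--+] → (-0.5002, 0, 0.744562)–(-0.5002, 0.363409, 0.518972)  len=0.4277
  (v7,v0,v8) [-+-] → (-0.5002, 0, 0)–(-0.5002, -0.363409, 0)  len=0.3634
  (v7,v8,v2) [--+] → (-0.5002, -0.363409, 0.518972)–(-0.5002, 0, 0.744562)  len=0.4277
  (v8,v0,v9) [-++] → (-0.5002, -0.363409, 0)–(-0.5002, -0.682788, 0)  len=0.3194
  (v8,v9,v2) [-++] → (-0.5002, -0.682788, 0)–(-0.5002, -0.363409, 0.518972)  len=0.6094

Chained into 1 loop(s):
  loop 1: 8 segments, perimeter = 3.4398
Total perimeter = 3.440


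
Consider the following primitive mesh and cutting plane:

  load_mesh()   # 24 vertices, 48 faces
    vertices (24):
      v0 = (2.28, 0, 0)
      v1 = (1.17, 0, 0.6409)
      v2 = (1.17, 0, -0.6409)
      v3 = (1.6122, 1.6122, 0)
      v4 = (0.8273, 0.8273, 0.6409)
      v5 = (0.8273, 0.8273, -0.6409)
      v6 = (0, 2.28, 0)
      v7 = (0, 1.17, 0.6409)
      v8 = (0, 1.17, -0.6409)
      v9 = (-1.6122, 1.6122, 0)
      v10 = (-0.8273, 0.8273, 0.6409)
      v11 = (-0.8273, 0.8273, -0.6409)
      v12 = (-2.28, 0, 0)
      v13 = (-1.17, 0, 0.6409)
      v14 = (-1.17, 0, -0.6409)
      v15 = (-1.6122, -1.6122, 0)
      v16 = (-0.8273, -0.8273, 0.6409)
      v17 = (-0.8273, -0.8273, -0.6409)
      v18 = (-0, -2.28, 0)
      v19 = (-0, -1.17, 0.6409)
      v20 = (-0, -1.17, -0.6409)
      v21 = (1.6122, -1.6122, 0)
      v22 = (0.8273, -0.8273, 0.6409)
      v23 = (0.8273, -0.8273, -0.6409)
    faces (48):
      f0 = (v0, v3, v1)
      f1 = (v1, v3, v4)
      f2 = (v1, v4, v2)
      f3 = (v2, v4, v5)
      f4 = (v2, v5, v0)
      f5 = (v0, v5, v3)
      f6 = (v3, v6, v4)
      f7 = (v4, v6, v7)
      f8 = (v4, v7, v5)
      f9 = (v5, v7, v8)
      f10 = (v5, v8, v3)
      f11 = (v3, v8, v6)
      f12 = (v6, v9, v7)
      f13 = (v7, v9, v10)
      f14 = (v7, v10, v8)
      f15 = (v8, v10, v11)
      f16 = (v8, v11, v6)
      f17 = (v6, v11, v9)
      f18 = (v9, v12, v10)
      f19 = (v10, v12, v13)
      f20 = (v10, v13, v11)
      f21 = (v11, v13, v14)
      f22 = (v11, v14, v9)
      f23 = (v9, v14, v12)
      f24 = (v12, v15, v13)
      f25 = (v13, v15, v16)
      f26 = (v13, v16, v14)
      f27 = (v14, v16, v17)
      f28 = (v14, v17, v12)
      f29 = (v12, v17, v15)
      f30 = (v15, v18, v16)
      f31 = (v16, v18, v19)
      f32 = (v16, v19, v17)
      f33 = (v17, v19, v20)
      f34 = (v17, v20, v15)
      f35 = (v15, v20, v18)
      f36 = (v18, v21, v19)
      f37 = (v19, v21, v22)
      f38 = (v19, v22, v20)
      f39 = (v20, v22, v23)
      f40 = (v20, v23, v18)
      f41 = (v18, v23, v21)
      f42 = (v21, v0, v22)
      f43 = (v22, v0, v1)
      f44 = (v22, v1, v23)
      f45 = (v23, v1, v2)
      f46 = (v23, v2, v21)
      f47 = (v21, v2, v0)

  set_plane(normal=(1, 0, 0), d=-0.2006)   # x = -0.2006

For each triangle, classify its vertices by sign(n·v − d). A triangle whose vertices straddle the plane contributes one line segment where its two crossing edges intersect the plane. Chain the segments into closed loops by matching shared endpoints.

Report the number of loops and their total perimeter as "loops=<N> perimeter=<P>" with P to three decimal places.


loops=2 perimeter=7.691

Straddling triangles (12 of 48):
  (v6,v9,v7) [+-+] → (-0.2006, 2.19691, 0)–(-0.2006, 1.22502, 0.561155)  len=1.1223
  (v7,v9,v10) [+--] → (-0.2006, 1.22502, 0.561155)–(-0.2006, 1.0869, 0.6409)  len=0.1595
  (v7,v10,v8) [+-+] → (-0.2006, 1.0869, 0.6409)–(-0.2006, 1.0869, -0.330095)  len=0.9710
  (v8,v10,v11) [+--] → (-0.2006, 1.0869, -0.330095)–(-0.2006, 1.0869, -0.6409)  len=0.3108
  (v8,v11,v6) [+-+] → (-0.2006, 1.0869, -0.6409)–(-0.2006, 1.92776, -0.155403)  len=0.9709
  (v6,v11,v9) [+--] → (-0.2006, 1.92776, -0.155403)–(-0.2006, 2.19691, 0)  len=0.3108
  (v15,v18,v16) [-+-] → (-0.2006, -2.19691, 0)–(-0.2006, -1.92776, 0.155403)  len=0.3108
  (v16,v18,v19) [-++] → (-0.2006, -1.92776, 0.155403)–(-0.2006, -1.0869, 0.6409)  len=0.9709
  (v16,v19,v17) [-+-] → (-0.2006, -1.0869, 0.6409)–(-0.2006, -1.0869, 0.330095)  len=0.3108
  (v17,v19,v20) [-++] → (-0.2006, -1.0869, 0.330095)–(-0.2006, -1.0869, -0.6409)  len=0.9710
  (v17,v20,v15) [-+-] → (-0.2006, -1.0869, -0.6409)–(-0.2006, -1.22502, -0.561155)  len=0.1595
  (v15,v20,v18) [-++] → (-0.2006, -1.22502, -0.561155)–(-0.2006, -2.19691, 0)  len=1.1223

Chained into 2 loop(s):
  loop 1: 6 segments, perimeter = 3.8453
  loop 2: 6 segments, perimeter = 3.8453
Total perimeter = 7.691
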